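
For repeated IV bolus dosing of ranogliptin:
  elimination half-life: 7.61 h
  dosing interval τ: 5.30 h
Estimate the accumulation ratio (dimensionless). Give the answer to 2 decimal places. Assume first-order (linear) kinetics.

k = ln2 / t½ = 0.693147 / 7.61 = 0.09108 h⁻¹
e^(−kτ) = e^(−0.09108 × 5.30) = 0.6171
Accumulation ratio R = 1 / (1 − e^(−kτ)) = 1 / (1 − 0.6171) = 2.612

2.61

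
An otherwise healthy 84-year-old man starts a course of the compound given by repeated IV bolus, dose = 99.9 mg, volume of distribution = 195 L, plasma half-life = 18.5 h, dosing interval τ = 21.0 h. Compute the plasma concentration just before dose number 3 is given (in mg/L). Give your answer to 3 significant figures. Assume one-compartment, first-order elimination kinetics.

0.339 mg/L

C₀ per dose = Dose / Vd = 99.9 / 195 = 0.5123 mg/L
k = ln2 / t½ = 0.693147 / 18.5 = 0.03747 h⁻¹
Fraction remaining after one interval: r = e^(−kτ) = e^(−0.03747 × 21.0) = 0.4553
Before dose 3, 2 doses have been given (aged 1τ, 2τ).
C_trough = C₀ × (r + r²) = 0.5123 × (0.4553 + 0.2073) = 0.3394 mg/L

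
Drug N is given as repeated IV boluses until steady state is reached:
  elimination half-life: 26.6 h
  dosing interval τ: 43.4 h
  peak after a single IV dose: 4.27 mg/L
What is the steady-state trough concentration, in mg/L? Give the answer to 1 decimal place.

k = ln2 / t½ = 0.693147 / 26.6 = 0.02606 h⁻¹
e^(−kτ) = e^(−0.02606 × 43.4) = 0.3227
Accumulation ratio R = 1 / (1 − e^(−kτ)) = 1 / (1 − 0.3227) = 1.476
Steady-state trough = C₀ × R × e^(−kτ) = 4.27 × 1.476 × 0.3227 = 2.034 mg/L

2.0 mg/L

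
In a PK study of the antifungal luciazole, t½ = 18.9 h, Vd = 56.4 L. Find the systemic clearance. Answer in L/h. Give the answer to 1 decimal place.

k = ln2 / t½ = 0.693147 / 18.9 = 0.03667 h⁻¹
CL = k × Vd = 0.03667 × 56.4 = 2.068 L/h

2.1 L/h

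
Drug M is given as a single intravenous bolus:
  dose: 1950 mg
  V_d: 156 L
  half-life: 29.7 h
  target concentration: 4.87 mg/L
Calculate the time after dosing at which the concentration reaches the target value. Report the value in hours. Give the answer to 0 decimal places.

C₀ = Dose / Vd = 1950 / 156 = 12.50 mg/L
k = ln2 / t½ = 0.693147 / 29.7 = 0.02334 h⁻¹
t = ln(C₀ / C) / k = ln(12.50 / 4.87) / 0.02334
  = ln(2.567) / 0.02334 = 0.9427 / 0.02334 = 40.39 h

40 h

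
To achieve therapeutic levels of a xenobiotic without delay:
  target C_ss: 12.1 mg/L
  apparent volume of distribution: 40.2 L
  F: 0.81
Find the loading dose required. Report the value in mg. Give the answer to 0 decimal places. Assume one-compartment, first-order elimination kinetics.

LD = Css × Vd / F = 12.1 × 40.2 / 0.81 = 600.5 mg

601 mg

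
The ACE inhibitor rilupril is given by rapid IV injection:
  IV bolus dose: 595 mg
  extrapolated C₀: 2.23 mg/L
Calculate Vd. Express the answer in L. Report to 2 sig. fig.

270 L

Vd = Dose / C₀ = 595.0 / 2.23 = 266.8 L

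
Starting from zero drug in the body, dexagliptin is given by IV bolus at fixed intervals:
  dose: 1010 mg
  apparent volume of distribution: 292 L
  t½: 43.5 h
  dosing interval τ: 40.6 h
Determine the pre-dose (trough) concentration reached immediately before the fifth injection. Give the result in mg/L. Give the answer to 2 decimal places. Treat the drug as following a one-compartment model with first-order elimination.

C₀ per dose = Dose / Vd = 1010 / 292 = 3.459 mg/L
k = ln2 / t½ = 0.693147 / 43.5 = 0.01593 h⁻¹
Fraction remaining after one interval: r = e^(−kτ) = e^(−0.01593 × 40.6) = 0.5237
Before dose 5, 4 doses have been given (aged 1τ, 2τ, 3τ, 4τ).
C_trough = C₀ × (r + r² + … + r^4) = C₀ × r(1−r^4)/(1−r)
        = 3.459 × 0.5237 × (1 − 0.07522) / (1 − 0.5237) = 3.517 mg/L

3.52 mg/L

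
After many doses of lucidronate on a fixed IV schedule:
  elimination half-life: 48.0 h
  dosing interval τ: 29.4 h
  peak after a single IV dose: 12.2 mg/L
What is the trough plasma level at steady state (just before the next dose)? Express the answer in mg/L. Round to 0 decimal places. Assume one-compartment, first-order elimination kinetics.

k = ln2 / t½ = 0.693147 / 48.0 = 0.01444 h⁻¹
e^(−kτ) = e^(−0.01444 × 29.4) = 0.6541
Accumulation ratio R = 1 / (1 − e^(−kτ)) = 1 / (1 − 0.6541) = 2.891
Steady-state trough = C₀ × R × e^(−kτ) = 12.2 × 2.891 × 0.6541 = 23.07 mg/L

23 mg/L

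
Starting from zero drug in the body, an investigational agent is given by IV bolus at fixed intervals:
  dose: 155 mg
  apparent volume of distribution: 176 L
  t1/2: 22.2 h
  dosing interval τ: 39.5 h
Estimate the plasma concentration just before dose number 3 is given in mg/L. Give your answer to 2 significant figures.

0.33 mg/L

C₀ per dose = Dose / Vd = 155 / 176 = 0.8807 mg/L
k = ln2 / t½ = 0.693147 / 22.2 = 0.03122 h⁻¹
Fraction remaining after one interval: r = e^(−kτ) = e^(−0.03122 × 39.5) = 0.2914
Before dose 3, 2 doses have been given (aged 1τ, 2τ).
C_trough = C₀ × (r + r²) = 0.8807 × (0.2914 + 0.08491) = 0.3314 mg/L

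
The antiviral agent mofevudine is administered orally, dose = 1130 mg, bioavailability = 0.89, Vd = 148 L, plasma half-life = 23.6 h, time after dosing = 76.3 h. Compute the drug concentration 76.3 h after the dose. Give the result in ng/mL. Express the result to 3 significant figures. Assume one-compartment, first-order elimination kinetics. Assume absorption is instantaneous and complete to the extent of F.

Amount reaching circulation = F × Dose = 0.89 × 1130 = 1006 mg
C₀ = F·Dose / Vd = 1006 / 148 = 6.797 mg/L
k = ln2 / t½ = 0.693147 / 23.6 = 0.02937 h⁻¹
C = C₀ · e^(−k·t) = 6.797 × e^(−0.02937 × 76.3)
  = 6.797 × 0.1064 = 0.7232 mg/L
Convert: 0.7232 mg/L × 1000 = 723.2 ng/mL

723 ng/mL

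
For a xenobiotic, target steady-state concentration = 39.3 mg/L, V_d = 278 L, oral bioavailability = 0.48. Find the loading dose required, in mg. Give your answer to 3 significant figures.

LD = Css × Vd / F = 39.3 × 278 / 0.48 = 22760 mg

22800 mg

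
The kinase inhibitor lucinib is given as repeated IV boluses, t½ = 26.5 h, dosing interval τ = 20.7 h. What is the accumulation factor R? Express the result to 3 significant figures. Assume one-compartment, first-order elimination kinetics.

2.39

k = ln2 / t½ = 0.693147 / 26.5 = 0.02616 h⁻¹
e^(−kτ) = e^(−0.02616 × 20.7) = 0.5819
Accumulation ratio R = 1 / (1 − e^(−kτ)) = 1 / (1 − 0.5819) = 2.392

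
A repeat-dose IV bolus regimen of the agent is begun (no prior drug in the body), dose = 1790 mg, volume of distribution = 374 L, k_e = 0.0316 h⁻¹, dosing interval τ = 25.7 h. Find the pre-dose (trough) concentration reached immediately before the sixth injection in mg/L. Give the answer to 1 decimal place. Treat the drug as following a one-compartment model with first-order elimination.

3.8 mg/L

C₀ per dose = Dose / Vd = 1790 / 374 = 4.786 mg/L
Fraction remaining after one interval: r = e^(−kτ) = e^(−0.03160 × 25.7) = 0.4439
Before dose 6, 5 doses have been given (aged 1τ, 2τ, 3τ, 4τ, 5τ).
C_trough = C₀ × (r + r² + … + r^5) = C₀ × r(1−r^5)/(1−r)
        = 4.786 × 0.4439 × (1 − 0.01724) / (1 − 0.4439) = 3.755 mg/L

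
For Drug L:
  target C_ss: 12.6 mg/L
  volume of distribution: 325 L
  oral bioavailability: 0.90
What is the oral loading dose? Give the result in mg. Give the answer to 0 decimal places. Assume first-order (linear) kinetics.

4550 mg

LD = Css × Vd / F = 12.6 × 325 / 0.90 = 4550 mg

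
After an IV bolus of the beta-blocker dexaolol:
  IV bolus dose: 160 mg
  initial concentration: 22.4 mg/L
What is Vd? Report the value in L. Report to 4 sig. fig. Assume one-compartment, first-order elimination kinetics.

7.143 L

Vd = Dose / C₀ = 160.0 / 22.4 = 7.143 L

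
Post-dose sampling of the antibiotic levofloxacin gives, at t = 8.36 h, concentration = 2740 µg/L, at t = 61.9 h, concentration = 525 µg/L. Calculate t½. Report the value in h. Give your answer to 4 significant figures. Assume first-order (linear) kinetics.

22.46 h

k = ln(C₁/C₂) / (t₂ − t₁) = ln(2740/525) / (61.9 − 8.36)
  = 1.652 / 53.54 = 0.03086 h⁻¹
t½ = ln2 / k = 0.693147 / 0.03086 = 22.46 h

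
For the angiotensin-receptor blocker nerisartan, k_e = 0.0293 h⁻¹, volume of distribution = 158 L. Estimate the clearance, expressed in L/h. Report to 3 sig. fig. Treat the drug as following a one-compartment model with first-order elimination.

CL = k × Vd = 0.0293 × 158 = 4.629 L/h

4.63 L/h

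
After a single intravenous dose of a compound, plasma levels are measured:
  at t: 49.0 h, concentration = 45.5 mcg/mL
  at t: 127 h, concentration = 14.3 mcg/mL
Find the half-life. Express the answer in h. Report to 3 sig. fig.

k = ln(C₁/C₂) / (t₂ − t₁) = ln(45.5/14.3) / (127 − 49.0)
  = 1.157 / 78.00 = 0.01483 h⁻¹
t½ = ln2 / k = 0.693147 / 0.01483 = 46.74 h

46.7 h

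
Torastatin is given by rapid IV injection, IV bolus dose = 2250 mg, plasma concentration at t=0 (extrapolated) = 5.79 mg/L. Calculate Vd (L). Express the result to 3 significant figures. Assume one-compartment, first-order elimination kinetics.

Vd = Dose / C₀ = 2250 / 5.79 = 388.6 L

389 L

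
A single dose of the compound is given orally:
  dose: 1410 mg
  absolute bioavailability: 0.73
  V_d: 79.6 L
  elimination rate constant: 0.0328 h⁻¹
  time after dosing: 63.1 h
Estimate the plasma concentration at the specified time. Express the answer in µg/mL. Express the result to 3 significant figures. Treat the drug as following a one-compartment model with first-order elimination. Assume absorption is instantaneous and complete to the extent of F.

Amount reaching circulation = F × Dose = 0.73 × 1410 = 1029 mg
C₀ = F·Dose / Vd = 1029 / 79.6 = 12.93 mg/L
C = C₀ · e^(−k·t) = 12.93 × e^(−0.03280 × 63.1)
  = 12.93 × 0.1262 = 1.632 mg/L
(1.632 mg/L = 1.632 µg/mL)

1.63 µg/mL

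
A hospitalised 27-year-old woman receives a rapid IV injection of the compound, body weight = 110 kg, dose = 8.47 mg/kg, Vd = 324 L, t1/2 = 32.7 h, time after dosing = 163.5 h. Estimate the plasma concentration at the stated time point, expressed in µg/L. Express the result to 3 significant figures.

Total dose = 8.47 × 110 = 931.7 mg
C₀ = Dose / Vd = 931.7 / 324 = 2.876 mg/L
k = ln2 / t½ = 0.693147 / 32.7 = 0.02120 h⁻¹
t / t½ = 163.5 / 32.7 = 5 half-lives
C = C₀ × (1/2)^5 = 2.876 × 0.03125 = 0.08988 mg/L
Convert: 0.08988 mg/L × 1000 = 89.88 µg/L

89.9 µg/L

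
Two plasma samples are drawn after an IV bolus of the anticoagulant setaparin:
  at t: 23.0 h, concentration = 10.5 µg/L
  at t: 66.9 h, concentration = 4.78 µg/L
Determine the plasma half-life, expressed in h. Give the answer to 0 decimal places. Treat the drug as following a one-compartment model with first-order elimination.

39 h

k = ln(C₁/C₂) / (t₂ − t₁) = ln(10.5/4.78) / (66.9 − 23.0)
  = 0.7869 / 43.90 = 0.01792 h⁻¹
t½ = ln2 / k = 0.693147 / 0.01792 = 38.68 h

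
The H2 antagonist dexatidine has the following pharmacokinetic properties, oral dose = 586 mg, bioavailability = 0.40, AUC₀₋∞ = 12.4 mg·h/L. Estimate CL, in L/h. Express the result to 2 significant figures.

CL = F·Dose / AUC = 0.40 × 586 / 12.4 = 18.90 L/h

19 L/h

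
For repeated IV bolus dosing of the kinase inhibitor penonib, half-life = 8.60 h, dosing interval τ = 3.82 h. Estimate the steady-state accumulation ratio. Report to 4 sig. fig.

k = ln2 / t½ = 0.693147 / 8.60 = 0.08060 h⁻¹
e^(−kτ) = e^(−0.08060 × 3.82) = 0.7350
Accumulation ratio R = 1 / (1 − e^(−kτ)) = 1 / (1 − 0.7350) = 3.774

3.774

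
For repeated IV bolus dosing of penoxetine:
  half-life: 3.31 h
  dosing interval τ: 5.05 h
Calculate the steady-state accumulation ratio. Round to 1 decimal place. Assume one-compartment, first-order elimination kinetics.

k = ln2 / t½ = 0.693147 / 3.31 = 0.2094 h⁻¹
e^(−kτ) = e^(−0.2094 × 5.05) = 0.3473
Accumulation ratio R = 1 / (1 − e^(−kτ)) = 1 / (1 − 0.3473) = 1.532

1.5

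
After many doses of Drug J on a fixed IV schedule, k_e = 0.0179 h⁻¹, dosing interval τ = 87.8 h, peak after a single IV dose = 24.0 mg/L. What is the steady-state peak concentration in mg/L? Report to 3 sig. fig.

e^(−kτ) = e^(−0.01790 × 87.8) = 0.2077
Accumulation ratio R = 1 / (1 − e^(−kτ)) = 1 / (1 − 0.2077) = 1.262
Steady-state peak = C₀ × R = 24.0 × 1.262 = 30.29 mg/L

30.3 mg/L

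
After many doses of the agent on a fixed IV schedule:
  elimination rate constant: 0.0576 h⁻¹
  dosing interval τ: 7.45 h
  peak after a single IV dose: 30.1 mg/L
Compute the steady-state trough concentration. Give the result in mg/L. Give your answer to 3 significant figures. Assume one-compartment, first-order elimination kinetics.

e^(−kτ) = e^(−0.05760 × 7.45) = 0.6511
Accumulation ratio R = 1 / (1 − e^(−kτ)) = 1 / (1 − 0.6511) = 2.866
Steady-state trough = C₀ × R × e^(−kτ) = 30.1 × 2.866 × 0.6511 = 56.17 mg/L

56.2 mg/L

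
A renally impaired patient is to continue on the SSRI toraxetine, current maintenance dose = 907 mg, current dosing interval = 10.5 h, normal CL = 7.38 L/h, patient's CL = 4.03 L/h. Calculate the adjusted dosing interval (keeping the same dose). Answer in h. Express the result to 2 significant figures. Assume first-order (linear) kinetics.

19 h

To keep the same average steady-state level, dosing rate must scale with clearance.
CL ratio = 4.03 / 7.38 = 0.5461
New interval (same dose) = 10.5 / 0.5461 = 19.23 h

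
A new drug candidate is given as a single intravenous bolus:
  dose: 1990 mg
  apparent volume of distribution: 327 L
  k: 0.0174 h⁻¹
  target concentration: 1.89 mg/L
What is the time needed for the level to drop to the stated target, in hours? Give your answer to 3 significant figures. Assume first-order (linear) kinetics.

67.2 h

C₀ = Dose / Vd = 1990 / 327 = 6.086 mg/L
t = ln(C₀ / C) / k = ln(6.086 / 1.89) / 0.01740
  = ln(3.220) / 0.01740 = 1.169 / 0.01740 = 67.18 h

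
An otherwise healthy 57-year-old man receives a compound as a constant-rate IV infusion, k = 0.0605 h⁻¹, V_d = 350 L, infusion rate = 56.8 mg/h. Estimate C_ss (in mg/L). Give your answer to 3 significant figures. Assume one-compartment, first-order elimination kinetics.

CL = k × Vd = 0.06050 × 350 = 21.18 L/h
At steady state Css = R₀ / CL = 56.8 / 21.18 = 2.682 mg/L

2.68 mg/L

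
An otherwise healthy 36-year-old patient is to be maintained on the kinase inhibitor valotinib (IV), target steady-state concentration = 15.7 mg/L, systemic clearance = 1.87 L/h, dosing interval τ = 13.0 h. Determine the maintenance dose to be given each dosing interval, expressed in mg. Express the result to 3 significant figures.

At steady state, Dose/τ = Css × CL.
Dose = Css × CL × τ = 15.7 × 1.870 × 13.0 = 381.7 mg

382 mg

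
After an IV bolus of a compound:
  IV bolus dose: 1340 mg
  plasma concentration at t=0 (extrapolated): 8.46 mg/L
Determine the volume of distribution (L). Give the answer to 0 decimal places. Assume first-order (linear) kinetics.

158 L

Vd = Dose / C₀ = 1340 / 8.46 = 158.4 L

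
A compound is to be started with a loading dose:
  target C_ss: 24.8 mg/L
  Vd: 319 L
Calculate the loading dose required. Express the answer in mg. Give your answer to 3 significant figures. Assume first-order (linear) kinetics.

LD = Css × Vd = 24.8 × 319 = 7911 mg

7910 mg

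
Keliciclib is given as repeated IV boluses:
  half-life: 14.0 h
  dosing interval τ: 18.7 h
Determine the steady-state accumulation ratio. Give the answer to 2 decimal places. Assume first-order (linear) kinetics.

k = ln2 / t½ = 0.693147 / 14.0 = 0.04951 h⁻¹
e^(−kτ) = e^(−0.04951 × 18.7) = 0.3962
Accumulation ratio R = 1 / (1 − e^(−kτ)) = 1 / (1 − 0.3962) = 1.656

1.66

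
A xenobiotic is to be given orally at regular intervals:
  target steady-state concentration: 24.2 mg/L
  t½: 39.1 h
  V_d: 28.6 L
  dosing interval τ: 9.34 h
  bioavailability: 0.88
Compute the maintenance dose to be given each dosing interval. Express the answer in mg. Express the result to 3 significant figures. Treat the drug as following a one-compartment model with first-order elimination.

130 mg

k = ln2 / t½ = 0.693147 / 39.1 = 0.01773 h⁻¹
CL = k × Vd = 0.01773 × 28.6 = 0.5071 L/h
At steady state, F × (Dose/τ) = Css × CL.
Dose = Css × CL × τ / F = 24.2 × 0.5071 × 9.34 / 0.88 = 130.2 mg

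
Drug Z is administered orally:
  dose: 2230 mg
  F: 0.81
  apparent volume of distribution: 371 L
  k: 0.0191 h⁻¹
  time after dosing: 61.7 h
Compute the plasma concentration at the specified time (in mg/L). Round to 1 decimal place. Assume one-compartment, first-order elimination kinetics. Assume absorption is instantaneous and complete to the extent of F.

1.5 mg/L

Amount reaching circulation = F × Dose = 0.81 × 2230 = 1806 mg
C₀ = F·Dose / Vd = 1806 / 371 = 4.868 mg/L
C = C₀ · e^(−k·t) = 4.868 × e^(−0.01910 × 61.7)
  = 4.868 × 0.3077 = 1.498 mg/L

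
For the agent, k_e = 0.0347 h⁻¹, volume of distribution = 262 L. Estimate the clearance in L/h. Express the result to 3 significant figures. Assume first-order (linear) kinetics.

9.09 L/h

CL = k × Vd = 0.0347 × 262 = 9.091 L/h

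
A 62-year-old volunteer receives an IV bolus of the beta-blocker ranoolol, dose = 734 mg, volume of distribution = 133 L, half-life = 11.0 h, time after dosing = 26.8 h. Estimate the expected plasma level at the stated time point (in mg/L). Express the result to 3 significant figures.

1.02 mg/L

C₀ = Dose / Vd = 734.0 / 133 = 5.519 mg/L
k = ln2 / t½ = 0.693147 / 11.0 = 0.06301 h⁻¹
C = C₀ · e^(−k·t) = 5.519 × e^(−0.06301 × 26.8)
  = 5.519 × 0.1848 = 1.020 mg/L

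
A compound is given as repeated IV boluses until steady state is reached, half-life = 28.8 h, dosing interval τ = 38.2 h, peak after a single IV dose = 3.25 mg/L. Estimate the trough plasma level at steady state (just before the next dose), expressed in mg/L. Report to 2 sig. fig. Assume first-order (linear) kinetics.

k = ln2 / t½ = 0.693147 / 28.8 = 0.02407 h⁻¹
e^(−kτ) = e^(−0.02407 × 38.2) = 0.3987
Accumulation ratio R = 1 / (1 − e^(−kτ)) = 1 / (1 − 0.3987) = 1.663
Steady-state trough = C₀ × R × e^(−kτ) = 3.25 × 1.663 × 0.3987 = 2.155 mg/L

2.2 mg/L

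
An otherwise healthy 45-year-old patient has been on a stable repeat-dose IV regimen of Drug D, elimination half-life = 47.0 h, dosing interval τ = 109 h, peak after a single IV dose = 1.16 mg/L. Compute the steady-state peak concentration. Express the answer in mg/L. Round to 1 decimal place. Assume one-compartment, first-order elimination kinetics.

1.5 mg/L

k = ln2 / t½ = 0.693147 / 47.0 = 0.01475 h⁻¹
e^(−kτ) = e^(−0.01475 × 109) = 0.2003
Accumulation ratio R = 1 / (1 − e^(−kτ)) = 1 / (1 − 0.2003) = 1.250
Steady-state peak = C₀ × R = 1.16 × 1.250 = 1.450 mg/L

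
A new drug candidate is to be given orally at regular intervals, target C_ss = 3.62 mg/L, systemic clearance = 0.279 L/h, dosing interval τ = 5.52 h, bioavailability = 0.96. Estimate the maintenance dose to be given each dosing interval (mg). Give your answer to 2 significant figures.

5.8 mg

At steady state, F × (Dose/τ) = Css × CL.
Dose = Css × CL × τ / F = 3.62 × 0.2790 × 5.52 / 0.96 = 5.807 mg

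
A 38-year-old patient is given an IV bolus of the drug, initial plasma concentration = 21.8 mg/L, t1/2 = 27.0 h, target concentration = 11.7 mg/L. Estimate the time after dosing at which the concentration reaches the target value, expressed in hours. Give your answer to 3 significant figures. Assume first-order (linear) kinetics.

24.2 h

k = ln2 / t½ = 0.693147 / 27.0 = 0.02567 h⁻¹
t = ln(C₀ / C) / k = ln(21.80 / 11.7) / 0.02567
  = ln(1.863) / 0.02567 = 0.6222 / 0.02567 = 24.24 h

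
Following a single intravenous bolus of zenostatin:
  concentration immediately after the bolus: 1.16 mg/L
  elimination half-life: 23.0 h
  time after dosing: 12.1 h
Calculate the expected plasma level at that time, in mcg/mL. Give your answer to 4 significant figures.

0.8055 mcg/mL

k = ln2 / t½ = 0.693147 / 23.0 = 0.03014 h⁻¹
C = C₀ · e^(−k·t) = 1.160 × e^(−0.03014 × 12.1)
  = 1.160 × 0.6944 = 0.8055 mg/L
(0.8055 mg/L = 0.8055 mcg/mL)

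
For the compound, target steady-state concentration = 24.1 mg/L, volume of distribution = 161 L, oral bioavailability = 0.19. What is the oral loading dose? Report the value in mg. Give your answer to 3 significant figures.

LD = Css × Vd / F = 24.1 × 161 / 0.19 = 20420 mg

20400 mg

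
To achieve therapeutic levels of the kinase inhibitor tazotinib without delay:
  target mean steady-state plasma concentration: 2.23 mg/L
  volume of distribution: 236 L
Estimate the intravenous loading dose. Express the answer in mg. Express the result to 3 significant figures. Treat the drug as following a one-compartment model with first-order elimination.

LD = Css × Vd = 2.23 × 236 = 526.3 mg

526 mg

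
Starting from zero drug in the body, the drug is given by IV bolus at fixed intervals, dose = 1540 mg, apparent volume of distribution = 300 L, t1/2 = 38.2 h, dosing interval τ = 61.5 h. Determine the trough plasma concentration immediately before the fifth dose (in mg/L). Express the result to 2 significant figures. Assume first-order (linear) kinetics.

C₀ per dose = Dose / Vd = 1540 / 300 = 5.133 mg/L
k = ln2 / t½ = 0.693147 / 38.2 = 0.01815 h⁻¹
Fraction remaining after one interval: r = e^(−kτ) = e^(−0.01815 × 61.5) = 0.3275
Before dose 5, 4 doses have been given (aged 1τ, 2τ, 3τ, 4τ).
C_trough = C₀ × (r + r² + … + r^4) = C₀ × r(1−r^4)/(1−r)
        = 5.133 × 0.3275 × (1 − 0.01150) / (1 − 0.3275) = 2.471 mg/L

2.5 mg/L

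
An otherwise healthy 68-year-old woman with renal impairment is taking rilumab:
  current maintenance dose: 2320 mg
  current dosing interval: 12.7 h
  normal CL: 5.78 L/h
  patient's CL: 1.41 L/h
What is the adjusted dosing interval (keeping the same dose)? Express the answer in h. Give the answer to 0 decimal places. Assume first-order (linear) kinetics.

To keep the same average steady-state level, dosing rate must scale with clearance.
CL ratio = 1.41 / 5.78 = 0.2439
New interval (same dose) = 12.7 / 0.2439 = 52.07 h

52 h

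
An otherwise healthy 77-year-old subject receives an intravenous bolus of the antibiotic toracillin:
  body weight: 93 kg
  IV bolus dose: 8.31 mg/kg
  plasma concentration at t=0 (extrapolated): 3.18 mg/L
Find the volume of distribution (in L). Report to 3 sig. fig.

243 L

Dose = 8.31 × 93 = 772.8 mg
Vd = Dose / C₀ = 772.8 / 3.18 = 243.0 L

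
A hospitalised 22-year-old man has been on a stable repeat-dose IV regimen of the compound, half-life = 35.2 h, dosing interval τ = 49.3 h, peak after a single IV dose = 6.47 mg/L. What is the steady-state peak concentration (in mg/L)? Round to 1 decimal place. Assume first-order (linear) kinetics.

k = ln2 / t½ = 0.693147 / 35.2 = 0.01969 h⁻¹
e^(−kτ) = e^(−0.01969 × 49.3) = 0.3788
Accumulation ratio R = 1 / (1 − e^(−kτ)) = 1 / (1 − 0.3788) = 1.610
Steady-state peak = C₀ × R = 6.47 × 1.610 = 10.42 mg/L

10.4 mg/L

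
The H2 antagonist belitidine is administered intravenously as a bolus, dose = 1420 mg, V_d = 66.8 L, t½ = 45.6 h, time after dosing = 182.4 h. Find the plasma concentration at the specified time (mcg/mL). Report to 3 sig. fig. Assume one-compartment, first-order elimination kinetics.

C₀ = Dose / Vd = 1420 / 66.8 = 21.26 mg/L
k = ln2 / t½ = 0.693147 / 45.6 = 0.01520 h⁻¹
t / t½ = 182.4 / 45.6 = 4 half-lives
C = C₀ × (1/2)^4 = 21.26 × 0.06250 = 1.329 mg/L
(1.329 mg/L = 1.329 mcg/mL)

1.33 mcg/mL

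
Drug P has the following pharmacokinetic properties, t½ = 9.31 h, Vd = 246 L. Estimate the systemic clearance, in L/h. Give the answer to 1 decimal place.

18.3 L/h

k = ln2 / t½ = 0.693147 / 9.31 = 0.07445 h⁻¹
CL = k × Vd = 0.07445 × 246 = 18.31 L/h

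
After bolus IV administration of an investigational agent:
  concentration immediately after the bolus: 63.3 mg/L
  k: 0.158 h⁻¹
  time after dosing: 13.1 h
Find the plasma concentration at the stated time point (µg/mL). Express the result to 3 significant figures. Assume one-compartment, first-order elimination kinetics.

C = C₀ · e^(−k·t) = 63.30 × e^(−0.1580 × 13.1)
  = 63.30 × 0.1262 = 7.988 mg/L
(7.988 mg/L = 7.988 µg/mL)

7.99 µg/mL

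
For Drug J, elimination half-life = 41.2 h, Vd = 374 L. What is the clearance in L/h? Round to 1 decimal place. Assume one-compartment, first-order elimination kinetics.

k = ln2 / t½ = 0.693147 / 41.2 = 0.01682 h⁻¹
CL = k × Vd = 0.01682 × 374 = 6.291 L/h

6.3 L/h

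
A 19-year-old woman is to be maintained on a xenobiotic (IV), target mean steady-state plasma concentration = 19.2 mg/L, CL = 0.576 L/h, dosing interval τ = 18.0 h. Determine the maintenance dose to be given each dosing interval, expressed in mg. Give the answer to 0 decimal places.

199 mg

At steady state, Dose/τ = Css × CL.
Dose = Css × CL × τ = 19.2 × 0.5760 × 18.0 = 199.1 mg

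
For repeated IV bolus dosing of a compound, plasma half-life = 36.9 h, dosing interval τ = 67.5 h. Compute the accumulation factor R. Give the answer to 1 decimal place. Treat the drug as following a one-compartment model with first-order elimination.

1.4

k = ln2 / t½ = 0.693147 / 36.9 = 0.01878 h⁻¹
e^(−kτ) = e^(−0.01878 × 67.5) = 0.2815
Accumulation ratio R = 1 / (1 − e^(−kτ)) = 1 / (1 − 0.2815) = 1.392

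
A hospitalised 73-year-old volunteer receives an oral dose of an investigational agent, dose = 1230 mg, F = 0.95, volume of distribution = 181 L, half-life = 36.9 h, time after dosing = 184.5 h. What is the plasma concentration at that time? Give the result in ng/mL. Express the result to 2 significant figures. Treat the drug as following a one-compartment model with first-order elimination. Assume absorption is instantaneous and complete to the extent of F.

Amount reaching circulation = F × Dose = 0.95 × 1230 = 1169 mg
C₀ = F·Dose / Vd = 1169 / 181 = 6.459 mg/L
k = ln2 / t½ = 0.693147 / 36.9 = 0.01878 h⁻¹
t / t½ = 184.5 / 36.9 = 5 half-lives
C = C₀ × (1/2)^5 = 6.459 × 0.03125 = 0.2018 mg/L
Convert: 0.2018 mg/L × 1000 = 201.8 ng/mL

200 ng/mL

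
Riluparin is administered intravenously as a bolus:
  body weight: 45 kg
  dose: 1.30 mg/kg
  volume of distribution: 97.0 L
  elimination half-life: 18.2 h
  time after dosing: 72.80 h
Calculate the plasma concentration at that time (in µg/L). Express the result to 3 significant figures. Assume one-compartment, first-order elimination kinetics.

Total dose = 1.30 × 45 = 58.50 mg
C₀ = Dose / Vd = 58.50 / 97.0 = 0.6031 mg/L
k = ln2 / t½ = 0.693147 / 18.2 = 0.03809 h⁻¹
t / t½ = 72.80 / 18.2 = 4 half-lives
C = C₀ × (1/2)^4 = 0.6031 × 0.06250 = 0.03769 mg/L
Convert: 0.03769 mg/L × 1000 = 37.69 µg/L

37.7 µg/L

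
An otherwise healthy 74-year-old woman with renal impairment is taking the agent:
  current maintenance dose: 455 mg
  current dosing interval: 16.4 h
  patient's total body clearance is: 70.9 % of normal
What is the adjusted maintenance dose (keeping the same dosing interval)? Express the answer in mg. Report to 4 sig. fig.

322.6 mg

To keep the same average steady-state level, dosing rate must scale with clearance.
CL ratio = 70.9 / 100 = 0.7090
New dose (same interval) = 455 × 0.7090 = 322.6 mg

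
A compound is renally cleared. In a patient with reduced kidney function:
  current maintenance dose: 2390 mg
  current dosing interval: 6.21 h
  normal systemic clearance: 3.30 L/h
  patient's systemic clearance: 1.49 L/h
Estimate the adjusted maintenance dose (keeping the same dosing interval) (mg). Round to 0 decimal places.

1079 mg

To keep the same average steady-state level, dosing rate must scale with clearance.
CL ratio = 1.49 / 3.30 = 0.4515
New dose (same interval) = 2390 × 0.4515 = 1079 mg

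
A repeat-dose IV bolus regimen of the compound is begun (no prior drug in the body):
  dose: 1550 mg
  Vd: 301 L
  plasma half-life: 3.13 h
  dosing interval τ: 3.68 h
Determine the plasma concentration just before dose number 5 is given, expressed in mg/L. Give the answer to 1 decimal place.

3.9 mg/L

C₀ per dose = Dose / Vd = 1550 / 301 = 5.150 mg/L
k = ln2 / t½ = 0.693147 / 3.13 = 0.2215 h⁻¹
Fraction remaining after one interval: r = e^(−kτ) = e^(−0.2215 × 3.68) = 0.4426
Before dose 5, 4 doses have been given (aged 1τ, 2τ, 3τ, 4τ).
C_trough = C₀ × (r + r² + … + r^4) = C₀ × r(1−r^4)/(1−r)
        = 5.150 × 0.4426 × (1 − 0.03837) / (1 − 0.4426) = 3.932 mg/L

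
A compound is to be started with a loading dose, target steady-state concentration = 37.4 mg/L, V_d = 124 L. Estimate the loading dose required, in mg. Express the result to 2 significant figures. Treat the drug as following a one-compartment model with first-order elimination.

4600 mg

LD = Css × Vd = 37.4 × 124 = 4638 mg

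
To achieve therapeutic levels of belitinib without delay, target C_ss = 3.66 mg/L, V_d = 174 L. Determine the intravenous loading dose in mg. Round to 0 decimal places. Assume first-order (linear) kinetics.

637 mg

LD = Css × Vd = 3.66 × 174 = 636.8 mg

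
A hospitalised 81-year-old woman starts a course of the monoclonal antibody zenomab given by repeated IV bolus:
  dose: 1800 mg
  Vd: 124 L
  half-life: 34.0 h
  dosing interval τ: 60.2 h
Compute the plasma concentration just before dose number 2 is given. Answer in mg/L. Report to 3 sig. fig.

C₀ per dose = Dose / Vd = 1800 / 124 = 14.52 mg/L
k = ln2 / t½ = 0.693147 / 34.0 = 0.02039 h⁻¹
Fraction remaining after one interval: r = e^(−kτ) = e^(−0.02039 × 60.2) = 0.2930
Before dose 2, 1 dose has been given (aged 1τ).
C_trough = C₀ × r = 14.52 × 0.2930 = 4.254 mg/L

4.25 mg/L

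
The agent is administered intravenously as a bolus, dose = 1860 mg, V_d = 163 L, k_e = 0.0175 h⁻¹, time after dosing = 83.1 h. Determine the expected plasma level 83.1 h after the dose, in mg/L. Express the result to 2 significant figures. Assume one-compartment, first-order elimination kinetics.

2.7 mg/L

C₀ = Dose / Vd = 1860 / 163 = 11.41 mg/L
C = C₀ · e^(−k·t) = 11.41 × e^(−0.01750 × 83.1)
  = 11.41 × 0.2336 = 2.665 mg/L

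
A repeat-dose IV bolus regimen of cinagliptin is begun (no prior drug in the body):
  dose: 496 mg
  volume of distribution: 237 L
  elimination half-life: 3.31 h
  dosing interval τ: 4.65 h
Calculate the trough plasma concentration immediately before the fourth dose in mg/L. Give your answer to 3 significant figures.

C₀ per dose = Dose / Vd = 496 / 237 = 2.093 mg/L
k = ln2 / t½ = 0.693147 / 3.31 = 0.2094 h⁻¹
Fraction remaining after one interval: r = e^(−kτ) = e^(−0.2094 × 4.65) = 0.3777
Before dose 4, 3 doses have been given (aged 1τ, 2τ, 3τ).
C_trough = C₀ × (r + r² + … + r^3) = C₀ × r(1−r^3)/(1−r)
        = 2.093 × 0.3777 × (1 − 0.05388) / (1 − 0.3777) = 1.202 mg/L

1.20 mg/L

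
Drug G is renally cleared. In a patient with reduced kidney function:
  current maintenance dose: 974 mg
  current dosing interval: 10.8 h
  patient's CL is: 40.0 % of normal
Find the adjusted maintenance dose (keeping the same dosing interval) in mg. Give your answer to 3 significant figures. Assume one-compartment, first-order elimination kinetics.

390 mg

To keep the same average steady-state level, dosing rate must scale with clearance.
CL ratio = 40.0 / 100 = 0.4000
New dose (same interval) = 974 × 0.4000 = 389.6 mg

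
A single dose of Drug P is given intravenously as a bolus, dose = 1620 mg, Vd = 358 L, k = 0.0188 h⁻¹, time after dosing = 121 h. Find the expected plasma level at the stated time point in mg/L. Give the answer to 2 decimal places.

C₀ = Dose / Vd = 1620 / 358 = 4.525 mg/L
C = C₀ · e^(−k·t) = 4.525 × e^(−0.01880 × 121)
  = 4.525 × 0.1028 = 0.4652 mg/L

0.47 mg/L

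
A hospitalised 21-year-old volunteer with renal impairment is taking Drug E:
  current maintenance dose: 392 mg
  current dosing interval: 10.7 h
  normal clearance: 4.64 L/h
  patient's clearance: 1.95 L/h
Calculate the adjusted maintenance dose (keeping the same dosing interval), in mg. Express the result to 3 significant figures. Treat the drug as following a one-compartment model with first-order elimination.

To keep the same average steady-state level, dosing rate must scale with clearance.
CL ratio = 1.95 / 4.64 = 0.4203
New dose (same interval) = 392 × 0.4203 = 164.8 mg

165 mg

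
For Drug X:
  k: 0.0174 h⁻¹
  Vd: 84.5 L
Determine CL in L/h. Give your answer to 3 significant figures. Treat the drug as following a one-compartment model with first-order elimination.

1.47 L/h

CL = k × Vd = 0.0174 × 84.5 = 1.470 L/h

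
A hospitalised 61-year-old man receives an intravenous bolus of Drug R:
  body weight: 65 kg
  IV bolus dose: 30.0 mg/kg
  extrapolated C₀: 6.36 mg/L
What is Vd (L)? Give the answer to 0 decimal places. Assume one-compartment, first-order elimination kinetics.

307 L

Dose = 30.0 × 65 = 1950 mg
Vd = Dose / C₀ = 1950 / 6.36 = 306.6 L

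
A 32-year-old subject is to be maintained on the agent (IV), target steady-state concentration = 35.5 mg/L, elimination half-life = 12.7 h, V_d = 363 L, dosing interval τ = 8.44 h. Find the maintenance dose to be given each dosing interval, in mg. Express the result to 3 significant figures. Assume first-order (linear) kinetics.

k = ln2 / t½ = 0.693147 / 12.7 = 0.05458 h⁻¹
CL = k × Vd = 0.05458 × 363 = 19.81 L/h
At steady state, Dose/τ = Css × CL.
Dose = Css × CL × τ = 35.5 × 19.81 × 8.44 = 5935 mg

5940 mg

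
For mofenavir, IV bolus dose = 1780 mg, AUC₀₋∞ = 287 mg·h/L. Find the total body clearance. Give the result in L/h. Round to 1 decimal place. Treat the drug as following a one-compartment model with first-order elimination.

CL = Dose / AUC = 1780 / 287 = 6.202 L/h

6.2 L/h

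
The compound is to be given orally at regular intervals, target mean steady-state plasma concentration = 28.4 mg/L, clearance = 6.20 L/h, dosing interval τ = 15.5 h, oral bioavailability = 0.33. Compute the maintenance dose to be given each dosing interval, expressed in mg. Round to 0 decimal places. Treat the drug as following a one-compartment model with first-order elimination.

8270 mg

At steady state, F × (Dose/τ) = Css × CL.
Dose = Css × CL × τ / F = 28.4 × 6.200 × 15.5 / 0.33 = 8270 mg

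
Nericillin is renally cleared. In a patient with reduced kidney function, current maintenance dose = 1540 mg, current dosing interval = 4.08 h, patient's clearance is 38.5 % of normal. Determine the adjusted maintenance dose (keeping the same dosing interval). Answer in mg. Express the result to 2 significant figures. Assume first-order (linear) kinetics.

590 mg

To keep the same average steady-state level, dosing rate must scale with clearance.
CL ratio = 38.5 / 100 = 0.3850
New dose (same interval) = 1540 × 0.3850 = 592.9 mg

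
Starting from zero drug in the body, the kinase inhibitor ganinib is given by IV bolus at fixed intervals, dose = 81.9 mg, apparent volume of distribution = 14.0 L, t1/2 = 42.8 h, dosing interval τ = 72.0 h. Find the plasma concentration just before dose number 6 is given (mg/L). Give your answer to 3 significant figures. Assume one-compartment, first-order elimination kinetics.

C₀ per dose = Dose / Vd = 81.9 / 14.0 = 5.850 mg/L
k = ln2 / t½ = 0.693147 / 42.8 = 0.01620 h⁻¹
Fraction remaining after one interval: r = e^(−kτ) = e^(−0.01620 × 72.0) = 0.3115
Before dose 6, 5 doses have been given (aged 1τ, 2τ, 3τ, 4τ, 5τ).
C_trough = C₀ × (r + r² + … + r^5) = C₀ × r(1−r^5)/(1−r)
        = 5.850 × 0.3115 × (1 − 0.002933) / (1 − 0.3115) = 2.639 mg/L

2.64 mg/L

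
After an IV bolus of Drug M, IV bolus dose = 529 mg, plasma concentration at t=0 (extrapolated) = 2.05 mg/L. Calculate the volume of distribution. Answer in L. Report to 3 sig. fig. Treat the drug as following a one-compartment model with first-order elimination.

Vd = Dose / C₀ = 529.0 / 2.05 = 258.0 L

258 L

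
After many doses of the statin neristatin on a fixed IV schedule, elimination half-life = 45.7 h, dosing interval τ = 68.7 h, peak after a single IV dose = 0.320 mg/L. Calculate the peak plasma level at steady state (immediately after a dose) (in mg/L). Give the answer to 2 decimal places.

k = ln2 / t½ = 0.693147 / 45.7 = 0.01517 h⁻¹
e^(−kτ) = e^(−0.01517 × 68.7) = 0.3527
Accumulation ratio R = 1 / (1 − e^(−kτ)) = 1 / (1 − 0.3527) = 1.545
Steady-state peak = C₀ × R = 0.320 × 1.545 = 0.4944 mg/L

0.49 mg/L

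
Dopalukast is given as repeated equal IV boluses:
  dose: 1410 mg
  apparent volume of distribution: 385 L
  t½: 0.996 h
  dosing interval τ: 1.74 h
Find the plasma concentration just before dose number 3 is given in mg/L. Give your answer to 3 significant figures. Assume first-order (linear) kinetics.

C₀ per dose = Dose / Vd = 1410 / 385 = 3.662 mg/L
k = ln2 / t½ = 0.693147 / 0.996 = 0.6959 h⁻¹
Fraction remaining after one interval: r = e^(−kτ) = e^(−0.6959 × 1.74) = 0.2979
Before dose 3, 2 doses have been given (aged 1τ, 2τ).
C_trough = C₀ × (r + r²) = 3.662 × (0.2979 + 0.08874) = 1.416 mg/L

1.42 mg/L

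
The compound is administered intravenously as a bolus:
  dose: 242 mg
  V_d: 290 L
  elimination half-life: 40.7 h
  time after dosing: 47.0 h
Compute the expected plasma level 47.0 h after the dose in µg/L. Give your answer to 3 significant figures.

375 µg/L

C₀ = Dose / Vd = 242.0 / 290 = 0.8345 mg/L
k = ln2 / t½ = 0.693147 / 40.7 = 0.01703 h⁻¹
C = C₀ · e^(−k·t) = 0.8345 × e^(−0.01703 × 47.0)
  = 0.8345 × 0.4491 = 0.3748 mg/L
Convert: 0.3748 mg/L × 1000 = 374.8 µg/L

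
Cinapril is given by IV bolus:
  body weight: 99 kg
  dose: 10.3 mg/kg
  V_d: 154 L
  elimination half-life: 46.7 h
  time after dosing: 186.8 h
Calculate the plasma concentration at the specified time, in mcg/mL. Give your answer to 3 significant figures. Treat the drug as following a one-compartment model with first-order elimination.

0.414 mcg/mL

Total dose = 10.3 × 99 = 1020 mg
C₀ = Dose / Vd = 1020 / 154 = 6.623 mg/L
k = ln2 / t½ = 0.693147 / 46.7 = 0.01484 h⁻¹
t / t½ = 186.8 / 46.7 = 4 half-lives
C = C₀ × (1/2)^4 = 6.623 × 0.06250 = 0.4139 mg/L
(0.4139 mg/L = 0.4139 mcg/mL)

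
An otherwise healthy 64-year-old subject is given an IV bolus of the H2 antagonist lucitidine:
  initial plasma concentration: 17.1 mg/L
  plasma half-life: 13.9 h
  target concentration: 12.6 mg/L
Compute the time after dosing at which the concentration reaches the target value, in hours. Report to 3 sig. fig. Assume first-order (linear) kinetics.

6.12 h

k = ln2 / t½ = 0.693147 / 13.9 = 0.04987 h⁻¹
t = ln(C₀ / C) / k = ln(17.10 / 12.6) / 0.04987
  = ln(1.357) / 0.04987 = 0.3053 / 0.04987 = 6.122 h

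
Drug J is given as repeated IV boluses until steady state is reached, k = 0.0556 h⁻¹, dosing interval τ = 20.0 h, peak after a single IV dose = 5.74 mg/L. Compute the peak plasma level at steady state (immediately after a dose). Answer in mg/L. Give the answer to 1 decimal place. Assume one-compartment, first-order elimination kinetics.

8.6 mg/L

e^(−kτ) = e^(−0.05560 × 20.0) = 0.3289
Accumulation ratio R = 1 / (1 − e^(−kτ)) = 1 / (1 − 0.3289) = 1.490
Steady-state peak = C₀ × R = 5.74 × 1.490 = 8.553 mg/L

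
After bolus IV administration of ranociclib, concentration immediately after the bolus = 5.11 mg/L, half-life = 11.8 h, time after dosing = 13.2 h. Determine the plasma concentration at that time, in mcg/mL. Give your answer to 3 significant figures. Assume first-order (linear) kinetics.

2.35 mcg/mL

k = ln2 / t½ = 0.693147 / 11.8 = 0.05874 h⁻¹
C = C₀ · e^(−k·t) = 5.110 × e^(−0.05874 × 13.2)
  = 5.110 × 0.4605 = 2.353 mg/L
(2.353 mg/L = 2.353 mcg/mL)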